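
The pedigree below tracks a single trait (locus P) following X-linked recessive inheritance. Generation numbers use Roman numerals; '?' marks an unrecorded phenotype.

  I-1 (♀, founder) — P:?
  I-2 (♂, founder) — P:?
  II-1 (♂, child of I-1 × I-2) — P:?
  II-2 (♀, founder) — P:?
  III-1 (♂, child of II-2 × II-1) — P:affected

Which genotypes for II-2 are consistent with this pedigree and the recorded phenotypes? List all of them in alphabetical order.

II-2 ∈ {X^PX^p, X^pX^p}

P/I-1 ? ·: X^PX^P|X^PX^p|X^pX^p
P/I-2 ? ·: X^PY|X^pY
P/II-1 ? I-1×I-2: X^PY|X^pY
P/II-2 ? ·: X^PX^p|X^pX^p
P/III-1 aff II-2×II-1: X^pY
⇒ P over [I-1,I-2,II-1,II-2,III-1]: 16 consistent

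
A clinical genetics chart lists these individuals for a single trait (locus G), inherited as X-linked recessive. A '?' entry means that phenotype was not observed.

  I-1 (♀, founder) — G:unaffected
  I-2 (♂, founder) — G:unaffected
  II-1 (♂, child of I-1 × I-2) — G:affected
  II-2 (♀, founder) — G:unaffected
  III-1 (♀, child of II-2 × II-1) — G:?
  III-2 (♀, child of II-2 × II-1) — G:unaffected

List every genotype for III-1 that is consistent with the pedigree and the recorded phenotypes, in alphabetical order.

G/I-1 un ·: X^GX^g
G/I-2 un ·: X^GY
G/II-1 aff I-1×I-2: X^gY
G/II-2 un ·: X^GX^G|X^GX^g
G/III-1 ? II-2×II-1: X^GX^g|X^gX^g
G/III-2 un II-2×II-1: X^GX^g
⇒ G over [I-1,I-2,II-1,II-2,III-1,III-2]: 3 consistent

III-1 ∈ {X^GX^g, X^gX^g}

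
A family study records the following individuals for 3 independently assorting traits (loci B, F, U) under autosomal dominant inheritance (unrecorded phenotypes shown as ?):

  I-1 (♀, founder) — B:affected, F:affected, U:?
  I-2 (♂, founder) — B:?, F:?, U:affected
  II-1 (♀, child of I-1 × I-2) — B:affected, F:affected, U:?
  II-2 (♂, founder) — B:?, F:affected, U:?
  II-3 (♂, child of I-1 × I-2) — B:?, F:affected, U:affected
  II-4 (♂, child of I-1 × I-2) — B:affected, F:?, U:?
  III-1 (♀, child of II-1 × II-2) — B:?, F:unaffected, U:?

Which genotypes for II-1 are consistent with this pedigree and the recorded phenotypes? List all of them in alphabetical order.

B/I-1 aff ·: Bb|BB
B/I-2 ? ·: bb|Bb|BB
B/II-1 aff I-1×I-2: Bb|BB
B/II-2 ? ·: bb|Bb|BB
B/II-3 ? I-1×I-2: bb|Bb|BB
B/II-4 aff I-1×I-2: Bb|BB
B/III-1 ? II-1×II-2: bb|Bb|BB
⇒ B over [I-1,I-2,II-1,II-2,II-3,II-4,III-1]: 179 consistent
F/I-1 aff ·: Ff|FF
F/I-2 ? ·: ff|Ff|FF
F/II-1 aff I-1×I-2: Ff
F/II-2 aff ·: Ff
F/II-3 aff I-1×I-2: Ff|FF
F/II-4 ? I-1×I-2: ff|Ff|FF
F/III-1 un II-1×II-2: ff
⇒ F over [I-1,I-2,II-1,II-2,II-3,II-4,III-1]: 17 consistent
U/I-1 ? ·: uu|Uu|UU
U/I-2 aff ·: Uu|UU
U/II-1 ? I-1×I-2: uu|Uu|UU
U/II-2 ? ·: uu|Uu|UU
U/II-3 aff I-1×I-2: Uu|UU
U/II-4 ? I-1×I-2: uu|Uu|UU
U/III-1 ? II-1×II-2: uu|Uu|UU
⇒ U over [I-1,I-2,II-1,II-2,II-3,II-4,III-1]: 211 consistent

II-1 ∈ {BB Ff UU, BB Ff Uu, BB Ff uu, Bb Ff UU, Bb Ff Uu, Bb Ff uu}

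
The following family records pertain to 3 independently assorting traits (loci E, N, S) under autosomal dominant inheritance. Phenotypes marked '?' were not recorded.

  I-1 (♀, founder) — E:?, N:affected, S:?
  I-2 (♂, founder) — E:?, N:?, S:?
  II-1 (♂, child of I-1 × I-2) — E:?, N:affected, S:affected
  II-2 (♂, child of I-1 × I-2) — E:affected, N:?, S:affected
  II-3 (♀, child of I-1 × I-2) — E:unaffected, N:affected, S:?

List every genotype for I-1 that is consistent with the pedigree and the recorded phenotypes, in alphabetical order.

E/I-1 ? ·: ee|Ee
E/I-2 ? ·: ee|Ee
E/II-1 ? I-1×I-2: ee|Ee|EE
E/II-2 aff I-1×I-2: Ee|EE
E/II-3 un I-1×I-2: ee
⇒ E over [I-1,I-2,II-1,II-2,II-3]: 10 consistent
N/I-1 aff ·: Nn|NN
N/I-2 ? ·: nn|Nn|NN
N/II-1 aff I-1×I-2: Nn|NN
N/II-2 ? I-1×I-2: nn|Nn|NN
N/II-3 aff I-1×I-2: Nn|NN
⇒ N over [I-1,I-2,II-1,II-2,II-3]: 32 consistent
S/I-1 ? ·: ss|Ss|SS
S/I-2 ? ·: ss|Ss|SS
S/II-1 aff I-1×I-2: Ss|SS
S/II-2 aff I-1×I-2: Ss|SS
S/II-3 ? I-1×I-2: ss|Ss|SS
⇒ S over [I-1,I-2,II-1,II-2,II-3]: 35 consistent

I-1 ∈ {Ee NN SS, Ee NN Ss, Ee NN ss, Ee Nn SS, Ee Nn Ss, Ee Nn ss, ee NN SS, ee NN Ss, ee NN ss, ee Nn SS, ee Nn Ss, ee Nn ss}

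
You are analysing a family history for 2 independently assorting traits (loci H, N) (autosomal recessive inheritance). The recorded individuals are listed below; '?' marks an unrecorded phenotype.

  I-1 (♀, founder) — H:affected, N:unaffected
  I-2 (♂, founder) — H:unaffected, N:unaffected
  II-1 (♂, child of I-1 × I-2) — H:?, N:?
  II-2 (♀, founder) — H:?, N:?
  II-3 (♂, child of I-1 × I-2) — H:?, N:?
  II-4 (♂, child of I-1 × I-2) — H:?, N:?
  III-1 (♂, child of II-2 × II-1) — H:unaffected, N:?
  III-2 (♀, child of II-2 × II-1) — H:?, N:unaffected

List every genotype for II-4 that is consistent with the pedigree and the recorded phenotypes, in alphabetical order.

H/I-1 aff ·: hh
H/I-2 un ·: HH|Hh
H/II-1 ? I-1×I-2: Hh|hh
H/II-2 ? ·: HH|Hh|hh
H/II-3 ? I-1×I-2: Hh|hh
H/II-4 ? I-1×I-2: Hh|hh
H/III-1 un II-2×II-1: HH|Hh
H/III-2 ? II-2×II-1: HH|Hh|hh
⇒ H over [I-1,I-2,II-1,II-2,II-3,II-4,III-1,III-2]: 72 consistent
N/I-1 un ·: NN|Nn
N/I-2 un ·: NN|Nn
N/II-1 ? I-1×I-2: NN|Nn|nn
N/II-2 ? ·: NN|Nn|nn
N/II-3 ? I-1×I-2: NN|Nn|nn
N/II-4 ? I-1×I-2: NN|Nn|nn
N/III-1 ? II-2×II-1: NN|Nn|nn
N/III-2 un II-2×II-1: NN|Nn
⇒ N over [I-1,I-2,II-1,II-2,II-3,II-4,III-1,III-2]: 339 consistent

II-4 ∈ {Hh NN, Hh Nn, Hh nn, hh NN, hh Nn, hh nn}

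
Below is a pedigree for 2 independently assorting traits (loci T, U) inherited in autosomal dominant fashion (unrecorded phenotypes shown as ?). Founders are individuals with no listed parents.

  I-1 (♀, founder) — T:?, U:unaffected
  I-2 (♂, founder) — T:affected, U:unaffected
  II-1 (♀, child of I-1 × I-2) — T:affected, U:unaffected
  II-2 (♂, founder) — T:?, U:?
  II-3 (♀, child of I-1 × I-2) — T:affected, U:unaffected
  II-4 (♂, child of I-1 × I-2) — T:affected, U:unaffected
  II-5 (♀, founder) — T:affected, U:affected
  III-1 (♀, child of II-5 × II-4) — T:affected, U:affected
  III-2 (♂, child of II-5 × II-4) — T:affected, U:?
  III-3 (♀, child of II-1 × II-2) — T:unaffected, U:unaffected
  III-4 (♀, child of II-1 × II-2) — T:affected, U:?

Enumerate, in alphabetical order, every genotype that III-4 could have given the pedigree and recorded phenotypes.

III-4 ∈ {TT Uu, TT uu, Tt Uu, Tt uu}

T/I-1 ? ·: tt|Tt|TT
T/I-2 aff ·: Tt|TT
T/II-1 aff I-1×I-2: Tt
T/II-2 ? ·: tt|Tt
T/II-3 aff I-1×I-2: Tt|TT
T/II-4 aff I-1×I-2: Tt|TT
T/II-5 aff ·: Tt|TT
T/III-1 aff II-5×II-4: Tt|TT
T/III-2 aff II-5×II-4: Tt|TT
T/III-3 un II-1×II-2: tt
T/III-4 aff II-1×II-2: Tt|TT
⇒ T over [I-1,I-2,II-1,II-2,II-3,II-4,II-5,III-1,III-2,III-3,III-4]: 282 consistent
U/I-1 un ·: uu
U/I-2 un ·: uu
U/II-1 un I-1×I-2: uu
U/II-2 ? ·: uu|Uu
U/II-3 un I-1×I-2: uu
U/II-4 un I-1×I-2: uu
U/II-5 aff ·: Uu|UU
U/III-1 aff II-5×II-4: Uu
U/III-2 ? II-5×II-4: uu|Uu
U/III-3 un II-1×II-2: uu
U/III-4 ? II-1×II-2: uu|Uu
⇒ U over [I-1,I-2,II-1,II-2,II-3,II-4,II-5,III-1,III-2,III-3,III-4]: 9 consistent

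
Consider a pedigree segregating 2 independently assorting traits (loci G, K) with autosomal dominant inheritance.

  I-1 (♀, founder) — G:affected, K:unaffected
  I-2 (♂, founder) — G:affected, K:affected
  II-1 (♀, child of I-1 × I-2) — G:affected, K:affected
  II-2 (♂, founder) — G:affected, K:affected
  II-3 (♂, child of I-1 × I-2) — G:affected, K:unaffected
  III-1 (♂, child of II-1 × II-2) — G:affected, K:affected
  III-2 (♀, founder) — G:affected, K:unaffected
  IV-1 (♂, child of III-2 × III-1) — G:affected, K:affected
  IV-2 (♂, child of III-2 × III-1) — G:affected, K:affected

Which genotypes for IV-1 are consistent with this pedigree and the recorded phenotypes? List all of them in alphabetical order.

G/I-1 aff ·: Gg|GG
G/I-2 aff ·: Gg|GG
G/II-1 aff I-1×I-2: Gg|GG
G/II-2 aff ·: Gg|GG
G/II-3 aff I-1×I-2: Gg|GG
G/III-1 aff II-1×II-2: Gg|GG
G/III-2 aff ·: Gg|GG
G/IV-1 aff III-2×III-1: Gg|GG
G/IV-2 aff III-2×III-1: Gg|GG
⇒ G over [I-1,I-2,II-1,II-2,II-3,III-1,III-2,IV-1,IV-2]: 282 consistent
K/I-1 un ·: kk
K/I-2 aff ·: Kk
K/II-1 aff I-1×I-2: Kk
K/II-2 aff ·: Kk|KK
K/II-3 un I-1×I-2: kk
K/III-1 aff II-1×II-2: Kk|KK
K/III-2 un ·: kk
K/IV-1 aff III-2×III-1: Kk
K/IV-2 aff III-2×III-1: Kk
⇒ K over [I-1,I-2,II-1,II-2,II-3,III-1,III-2,IV-1,IV-2]: 4 consistent

IV-1 ∈ {GG Kk, Gg Kk}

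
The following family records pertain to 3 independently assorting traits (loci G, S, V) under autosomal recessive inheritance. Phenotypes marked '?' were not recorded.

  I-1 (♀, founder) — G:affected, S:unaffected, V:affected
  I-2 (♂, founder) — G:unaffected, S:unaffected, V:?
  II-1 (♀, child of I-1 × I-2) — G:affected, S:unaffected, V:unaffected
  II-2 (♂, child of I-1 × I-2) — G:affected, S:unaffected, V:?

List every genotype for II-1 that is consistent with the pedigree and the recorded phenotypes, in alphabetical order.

II-1 ∈ {gg SS Vv, gg Ss Vv}

G/I-1 aff ·: gg
G/I-2 un ·: Gg
G/II-1 aff I-1×I-2: gg
G/II-2 aff I-1×I-2: gg
⇒ G over [I-1,I-2,II-1,II-2]: 1 consistent
S/I-1 un ·: SS|Ss
S/I-2 un ·: SS|Ss
S/II-1 un I-1×I-2: SS|Ss
S/II-2 un I-1×I-2: SS|Ss
⇒ S over [I-1,I-2,II-1,II-2]: 13 consistent
V/I-1 aff ·: vv
V/I-2 ? ·: VV|Vv
V/II-1 un I-1×I-2: Vv
V/II-2 ? I-1×I-2: Vv|vv
⇒ V over [I-1,I-2,II-1,II-2]: 3 consistent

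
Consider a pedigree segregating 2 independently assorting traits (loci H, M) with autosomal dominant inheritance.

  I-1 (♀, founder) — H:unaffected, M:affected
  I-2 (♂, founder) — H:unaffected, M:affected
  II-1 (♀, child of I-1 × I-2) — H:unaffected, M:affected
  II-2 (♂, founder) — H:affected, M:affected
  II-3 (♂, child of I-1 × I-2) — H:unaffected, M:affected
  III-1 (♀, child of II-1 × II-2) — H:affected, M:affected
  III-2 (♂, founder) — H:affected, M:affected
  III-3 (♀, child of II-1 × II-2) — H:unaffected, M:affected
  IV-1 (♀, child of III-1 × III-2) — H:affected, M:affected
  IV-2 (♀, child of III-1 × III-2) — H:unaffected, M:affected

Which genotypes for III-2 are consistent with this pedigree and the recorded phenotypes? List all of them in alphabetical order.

H/I-1 un ·: hh
H/I-2 un ·: hh
H/II-1 un I-1×I-2: hh
H/II-2 aff ·: Hh
H/II-3 un I-1×I-2: hh
H/III-1 aff II-1×II-2: Hh
H/III-2 aff ·: Hh
H/III-3 un II-1×II-2: hh
H/IV-1 aff III-1×III-2: Hh|HH
H/IV-2 un III-1×III-2: hh
⇒ H over [I-1,I-2,II-1,II-2,II-3,III-1,III-2,III-3,IV-1,IV-2]: 2 consistent
M/I-1 aff ·: Mm|MM
M/I-2 aff ·: Mm|MM
M/II-1 aff I-1×I-2: Mm|MM
M/II-2 aff ·: Mm|MM
M/II-3 aff I-1×I-2: Mm|MM
M/III-1 aff II-1×II-2: Mm|MM
M/III-2 aff ·: Mm|MM
M/III-3 aff II-1×II-2: Mm|MM
M/IV-1 aff III-1×III-2: Mm|MM
M/IV-2 aff III-1×III-2: Mm|MM
⇒ M over [I-1,I-2,II-1,II-2,II-3,III-1,III-2,III-3,IV-1,IV-2]: 529 consistent

III-2 ∈ {Hh MM, Hh Mm}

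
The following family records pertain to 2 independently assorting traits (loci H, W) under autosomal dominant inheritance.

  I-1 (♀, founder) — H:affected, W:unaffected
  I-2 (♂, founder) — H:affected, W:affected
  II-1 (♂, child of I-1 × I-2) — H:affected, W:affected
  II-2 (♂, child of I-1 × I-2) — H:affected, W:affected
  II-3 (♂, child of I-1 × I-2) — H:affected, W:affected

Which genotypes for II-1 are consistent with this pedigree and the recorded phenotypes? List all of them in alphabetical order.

II-1 ∈ {HH Ww, Hh Ww}

H/I-1 aff ·: Hh|HH
H/I-2 aff ·: Hh|HH
H/II-1 aff I-1×I-2: Hh|HH
H/II-2 aff I-1×I-2: Hh|HH
H/II-3 aff I-1×I-2: Hh|HH
⇒ H over [I-1,I-2,II-1,II-2,II-3]: 25 consistent
W/I-1 un ·: ww
W/I-2 aff ·: Ww|WW
W/II-1 aff I-1×I-2: Ww
W/II-2 aff I-1×I-2: Ww
W/II-3 aff I-1×I-2: Ww
⇒ W over [I-1,I-2,II-1,II-2,II-3]: 2 consistent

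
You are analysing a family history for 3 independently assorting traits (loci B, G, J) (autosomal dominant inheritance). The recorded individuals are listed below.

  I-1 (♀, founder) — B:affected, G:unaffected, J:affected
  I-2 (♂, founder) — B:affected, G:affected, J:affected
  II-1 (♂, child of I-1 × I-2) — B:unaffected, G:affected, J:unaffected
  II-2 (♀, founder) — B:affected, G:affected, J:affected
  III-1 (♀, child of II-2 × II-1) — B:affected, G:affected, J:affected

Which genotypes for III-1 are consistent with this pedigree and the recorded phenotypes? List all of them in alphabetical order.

III-1 ∈ {Bb GG Jj, Bb Gg Jj}

B/I-1 aff ·: Bb
B/I-2 aff ·: Bb
B/II-1 un I-1×I-2: bb
B/II-2 aff ·: Bb|BB
B/III-1 aff II-2×II-1: Bb
⇒ B over [I-1,I-2,II-1,II-2,III-1]: 2 consistent
G/I-1 un ·: gg
G/I-2 aff ·: Gg|GG
G/II-1 aff I-1×I-2: Gg
G/II-2 aff ·: Gg|GG
G/III-1 aff II-2×II-1: Gg|GG
⇒ G over [I-1,I-2,II-1,II-2,III-1]: 8 consistent
J/I-1 aff ·: Jj
J/I-2 aff ·: Jj
J/II-1 un I-1×I-2: jj
J/II-2 aff ·: Jj|JJ
J/III-1 aff II-2×II-1: Jj
⇒ J over [I-1,I-2,II-1,II-2,III-1]: 2 consistent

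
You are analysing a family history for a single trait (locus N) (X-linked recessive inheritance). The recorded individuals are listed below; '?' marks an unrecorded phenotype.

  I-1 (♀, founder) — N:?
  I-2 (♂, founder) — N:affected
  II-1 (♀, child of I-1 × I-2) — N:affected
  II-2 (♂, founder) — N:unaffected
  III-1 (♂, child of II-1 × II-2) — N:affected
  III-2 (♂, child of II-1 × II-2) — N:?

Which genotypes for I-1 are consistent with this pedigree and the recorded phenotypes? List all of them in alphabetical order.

N/I-1 ? ·: X^NX^n|X^nX^n
N/I-2 aff ·: X^nY
N/II-1 aff I-1×I-2: X^nX^n
N/II-2 un ·: X^NY
N/III-1 aff II-1×II-2: X^nY
N/III-2 ? II-1×II-2: X^nY
⇒ N over [I-1,I-2,II-1,II-2,III-1,III-2]: 2 consistent

I-1 ∈ {X^NX^n, X^nX^n}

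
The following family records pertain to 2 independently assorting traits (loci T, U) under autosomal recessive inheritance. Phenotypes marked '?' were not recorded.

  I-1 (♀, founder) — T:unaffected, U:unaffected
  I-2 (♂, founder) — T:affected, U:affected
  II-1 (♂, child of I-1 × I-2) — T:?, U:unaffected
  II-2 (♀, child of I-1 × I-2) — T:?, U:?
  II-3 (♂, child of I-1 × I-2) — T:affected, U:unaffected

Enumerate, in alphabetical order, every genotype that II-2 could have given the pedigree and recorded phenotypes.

T/I-1 un ·: Tt
T/I-2 aff ·: tt
T/II-1 ? I-1×I-2: Tt|tt
T/II-2 ? I-1×I-2: Tt|tt
T/II-3 aff I-1×I-2: tt
⇒ T over [I-1,I-2,II-1,II-2,II-3]: 4 consistent
U/I-1 un ·: UU|Uu
U/I-2 aff ·: uu
U/II-1 un I-1×I-2: Uu
U/II-2 ? I-1×I-2: Uu|uu
U/II-3 un I-1×I-2: Uu
⇒ U over [I-1,I-2,II-1,II-2,II-3]: 3 consistent

II-2 ∈ {Tt Uu, Tt uu, tt Uu, tt uu}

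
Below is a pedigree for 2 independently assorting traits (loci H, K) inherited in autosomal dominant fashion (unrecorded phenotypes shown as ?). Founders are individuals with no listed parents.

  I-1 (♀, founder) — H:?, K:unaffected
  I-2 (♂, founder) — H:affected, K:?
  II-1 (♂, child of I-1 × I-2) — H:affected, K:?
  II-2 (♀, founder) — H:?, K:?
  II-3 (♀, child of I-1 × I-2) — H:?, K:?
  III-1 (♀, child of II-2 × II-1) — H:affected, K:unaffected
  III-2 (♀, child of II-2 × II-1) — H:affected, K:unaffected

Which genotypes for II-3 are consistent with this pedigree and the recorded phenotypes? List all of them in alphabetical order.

H/I-1 ? ·: hh|Hh|HH
H/I-2 aff ·: Hh|HH
H/II-1 aff I-1×I-2: Hh|HH
H/II-2 ? ·: hh|Hh|HH
H/II-3 ? I-1×I-2: hh|Hh|HH
H/III-1 aff II-2×II-1: Hh|HH
H/III-2 aff II-2×II-1: Hh|HH
⇒ H over [I-1,I-2,II-1,II-2,II-3,III-1,III-2]: 138 consistent
K/I-1 un ·: kk
K/I-2 ? ·: kk|Kk|KK
K/II-1 ? I-1×I-2: kk|Kk
K/II-2 ? ·: kk|Kk
K/II-3 ? I-1×I-2: kk|Kk
K/III-1 un II-2×II-1: kk
K/III-2 un II-2×II-1: kk
⇒ K over [I-1,I-2,II-1,II-2,II-3,III-1,III-2]: 12 consistent

II-3 ∈ {HH Kk, HH kk, Hh Kk, Hh kk, hh Kk, hh kk}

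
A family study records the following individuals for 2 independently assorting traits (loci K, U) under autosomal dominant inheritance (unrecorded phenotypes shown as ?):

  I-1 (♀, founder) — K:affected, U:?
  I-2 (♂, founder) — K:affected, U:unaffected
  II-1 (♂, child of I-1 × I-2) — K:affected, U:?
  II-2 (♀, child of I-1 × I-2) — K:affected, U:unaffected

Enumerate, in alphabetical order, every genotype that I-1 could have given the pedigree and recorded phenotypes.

K/I-1 aff ·: Kk|KK
K/I-2 aff ·: Kk|KK
K/II-1 aff I-1×I-2: Kk|KK
K/II-2 aff I-1×I-2: Kk|KK
⇒ K over [I-1,I-2,II-1,II-2]: 13 consistent
U/I-1 ? ·: uu|Uu
U/I-2 un ·: uu
U/II-1 ? I-1×I-2: uu|Uu
U/II-2 un I-1×I-2: uu
⇒ U over [I-1,I-2,II-1,II-2]: 3 consistent

I-1 ∈ {KK Uu, KK uu, Kk Uu, Kk uu}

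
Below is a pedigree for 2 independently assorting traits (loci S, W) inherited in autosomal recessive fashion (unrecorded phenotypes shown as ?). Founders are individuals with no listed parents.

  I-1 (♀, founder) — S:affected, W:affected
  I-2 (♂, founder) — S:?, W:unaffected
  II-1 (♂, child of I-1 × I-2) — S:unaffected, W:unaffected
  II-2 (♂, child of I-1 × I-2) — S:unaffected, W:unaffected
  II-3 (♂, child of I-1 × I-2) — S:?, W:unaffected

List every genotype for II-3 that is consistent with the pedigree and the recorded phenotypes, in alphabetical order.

II-3 ∈ {Ss Ww, ss Ww}

S/I-1 aff ·: ss
S/I-2 ? ·: SS|Ss
S/II-1 un I-1×I-2: Ss
S/II-2 un I-1×I-2: Ss
S/II-3 ? I-1×I-2: Ss|ss
⇒ S over [I-1,I-2,II-1,II-2,II-3]: 3 consistent
W/I-1 aff ·: ww
W/I-2 un ·: WW|Ww
W/II-1 un I-1×I-2: Ww
W/II-2 un I-1×I-2: Ww
W/II-3 un I-1×I-2: Ww
⇒ W over [I-1,I-2,II-1,II-2,II-3]: 2 consistent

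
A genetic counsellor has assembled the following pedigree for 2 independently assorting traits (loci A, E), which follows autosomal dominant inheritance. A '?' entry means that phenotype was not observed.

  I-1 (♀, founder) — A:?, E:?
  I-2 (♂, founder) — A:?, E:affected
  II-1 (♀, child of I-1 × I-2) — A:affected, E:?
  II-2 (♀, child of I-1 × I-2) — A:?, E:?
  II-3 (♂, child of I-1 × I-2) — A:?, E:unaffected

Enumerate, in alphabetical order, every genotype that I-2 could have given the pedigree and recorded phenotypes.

I-2 ∈ {AA Ee, Aa Ee, aa Ee}

A/I-1 ? ·: aa|Aa|AA
A/I-2 ? ·: aa|Aa|AA
A/II-1 aff I-1×I-2: Aa|AA
A/II-2 ? I-1×I-2: aa|Aa|AA
A/II-3 ? I-1×I-2: aa|Aa|AA
⇒ A over [I-1,I-2,II-1,II-2,II-3]: 45 consistent
E/I-1 ? ·: ee|Ee
E/I-2 aff ·: Ee
E/II-1 ? I-1×I-2: ee|Ee|EE
E/II-2 ? I-1×I-2: ee|Ee|EE
E/II-3 un I-1×I-2: ee
⇒ E over [I-1,I-2,II-1,II-2,II-3]: 13 consistent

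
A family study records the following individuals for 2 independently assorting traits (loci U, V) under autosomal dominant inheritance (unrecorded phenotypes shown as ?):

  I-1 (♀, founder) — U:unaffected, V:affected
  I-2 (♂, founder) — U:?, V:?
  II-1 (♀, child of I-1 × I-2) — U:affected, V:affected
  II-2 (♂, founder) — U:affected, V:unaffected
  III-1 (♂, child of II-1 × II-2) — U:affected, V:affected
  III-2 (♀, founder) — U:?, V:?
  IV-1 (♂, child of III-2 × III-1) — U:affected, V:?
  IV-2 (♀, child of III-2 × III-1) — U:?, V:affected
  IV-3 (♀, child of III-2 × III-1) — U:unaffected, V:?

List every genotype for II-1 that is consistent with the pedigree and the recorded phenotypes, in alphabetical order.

II-1 ∈ {Uu VV, Uu Vv}

U/I-1 un ·: uu
U/I-2 ? ·: Uu|UU
U/II-1 aff I-1×I-2: Uu
U/II-2 aff ·: Uu|UU
U/III-1 aff II-1×II-2: Uu
U/III-2 ? ·: uu|Uu
U/IV-1 aff III-2×III-1: Uu|UU
U/IV-2 ? III-2×III-1: uu|Uu|UU
U/IV-3 un III-2×III-1: uu
⇒ U over [I-1,I-2,II-1,II-2,III-1,III-2,IV-1,IV-2,IV-3]: 32 consistent
V/I-1 aff ·: Vv|VV
V/I-2 ? ·: vv|Vv|VV
V/II-1 aff I-1×I-2: Vv|VV
V/II-2 un ·: vv
V/III-1 aff II-1×II-2: Vv
V/III-2 ? ·: vv|Vv|VV
V/IV-1 ? III-2×III-1: vv|Vv|VV
V/IV-2 aff III-2×III-1: Vv|VV
V/IV-3 ? III-2×III-1: vv|Vv|VV
⇒ V over [I-1,I-2,II-1,II-2,III-1,III-2,IV-1,IV-2,IV-3]: 270 consistent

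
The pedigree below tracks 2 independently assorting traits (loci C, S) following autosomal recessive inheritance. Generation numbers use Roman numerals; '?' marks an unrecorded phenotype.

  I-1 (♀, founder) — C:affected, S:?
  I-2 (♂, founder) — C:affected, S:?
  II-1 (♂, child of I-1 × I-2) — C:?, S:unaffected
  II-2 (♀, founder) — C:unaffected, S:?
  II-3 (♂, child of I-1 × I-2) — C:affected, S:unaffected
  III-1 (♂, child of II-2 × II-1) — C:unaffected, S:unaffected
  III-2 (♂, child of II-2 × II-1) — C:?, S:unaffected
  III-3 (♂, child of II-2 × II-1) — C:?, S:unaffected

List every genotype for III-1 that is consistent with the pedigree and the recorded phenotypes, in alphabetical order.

III-1 ∈ {Cc SS, Cc Ss}

C/I-1 aff ·: cc
C/I-2 aff ·: cc
C/II-1 ? I-1×I-2: cc
C/II-2 un ·: CC|Cc
C/II-3 aff I-1×I-2: cc
C/III-1 un II-2×II-1: Cc
C/III-2 ? II-2×II-1: Cc|cc
C/III-3 ? II-2×II-1: Cc|cc
⇒ C over [I-1,I-2,II-1,II-2,II-3,III-1,III-2,III-3]: 5 consistent
S/I-1 ? ·: SS|Ss|ss
S/I-2 ? ·: SS|Ss|ss
S/II-1 un I-1×I-2: SS|Ss
S/II-2 ? ·: SS|Ss|ss
S/II-3 un I-1×I-2: SS|Ss
S/III-1 un II-2×II-1: SS|Ss
S/III-2 un II-2×II-1: SS|Ss
S/III-3 un II-2×II-1: SS|Ss
⇒ S over [I-1,I-2,II-1,II-2,II-3,III-1,III-2,III-3]: 240 consistent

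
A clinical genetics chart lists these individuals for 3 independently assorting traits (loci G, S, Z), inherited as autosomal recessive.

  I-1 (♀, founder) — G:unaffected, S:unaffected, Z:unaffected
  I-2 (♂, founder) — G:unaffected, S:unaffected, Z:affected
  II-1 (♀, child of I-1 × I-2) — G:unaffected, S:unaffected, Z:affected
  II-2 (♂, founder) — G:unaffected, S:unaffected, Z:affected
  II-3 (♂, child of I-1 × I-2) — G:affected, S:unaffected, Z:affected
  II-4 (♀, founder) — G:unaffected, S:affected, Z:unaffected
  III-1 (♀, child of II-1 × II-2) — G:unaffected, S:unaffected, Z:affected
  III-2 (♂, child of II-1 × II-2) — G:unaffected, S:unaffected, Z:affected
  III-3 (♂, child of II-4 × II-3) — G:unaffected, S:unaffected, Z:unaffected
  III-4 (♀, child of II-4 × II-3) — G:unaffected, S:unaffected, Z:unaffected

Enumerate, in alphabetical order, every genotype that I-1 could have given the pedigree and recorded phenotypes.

G/I-1 un ·: Gg
G/I-2 un ·: Gg
G/II-1 un I-1×I-2: GG|Gg
G/II-2 un ·: GG|Gg
G/II-3 aff I-1×I-2: gg
G/II-4 un ·: GG|Gg
G/III-1 un II-1×II-2: GG|Gg
G/III-2 un II-1×II-2: GG|Gg
G/III-3 un II-4×II-3: Gg
G/III-4 un II-4×II-3: Gg
⇒ G over [I-1,I-2,II-1,II-2,II-3,II-4,III-1,III-2,III-3,III-4]: 26 consistent
S/I-1 un ·: SS|Ss
S/I-2 un ·: SS|Ss
S/II-1 un I-1×I-2: SS|Ss
S/II-2 un ·: SS|Ss
S/II-3 un I-1×I-2: SS|Ss
S/II-4 aff ·: ss
S/III-1 un II-1×II-2: SS|Ss
S/III-2 un II-1×II-2: SS|Ss
S/III-3 un II-4×II-3: Ss
S/III-4 un II-4×II-3: Ss
⇒ S over [I-1,I-2,II-1,II-2,II-3,II-4,III-1,III-2,III-3,III-4]: 83 consistent
Z/I-1 un ·: Zz
Z/I-2 aff ·: zz
Z/II-1 aff I-1×I-2: zz
Z/II-2 aff ·: zz
Z/II-3 aff I-1×I-2: zz
Z/II-4 un ·: ZZ|Zz
Z/III-1 aff II-1×II-2: zz
Z/III-2 aff II-1×II-2: zz
Z/III-3 un II-4×II-3: Zz
Z/III-4 un II-4×II-3: Zz
⇒ Z over [I-1,I-2,II-1,II-2,II-3,II-4,III-1,III-2,III-3,III-4]: 2 consistent

I-1 ∈ {Gg SS Zz, Gg Ss Zz}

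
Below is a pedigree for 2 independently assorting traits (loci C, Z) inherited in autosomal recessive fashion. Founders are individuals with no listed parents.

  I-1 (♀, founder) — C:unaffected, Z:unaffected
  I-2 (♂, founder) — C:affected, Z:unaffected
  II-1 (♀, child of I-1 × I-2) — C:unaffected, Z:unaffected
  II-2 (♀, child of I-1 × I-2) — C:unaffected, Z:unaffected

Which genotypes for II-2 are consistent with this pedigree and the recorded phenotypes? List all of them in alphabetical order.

C/I-1 un ·: CC|Cc
C/I-2 aff ·: cc
C/II-1 un I-1×I-2: Cc
C/II-2 un I-1×I-2: Cc
⇒ C over [I-1,I-2,II-1,II-2]: 2 consistent
Z/I-1 un ·: ZZ|Zz
Z/I-2 un ·: ZZ|Zz
Z/II-1 un I-1×I-2: ZZ|Zz
Z/II-2 un I-1×I-2: ZZ|Zz
⇒ Z over [I-1,I-2,II-1,II-2]: 13 consistent

II-2 ∈ {Cc ZZ, Cc Zz}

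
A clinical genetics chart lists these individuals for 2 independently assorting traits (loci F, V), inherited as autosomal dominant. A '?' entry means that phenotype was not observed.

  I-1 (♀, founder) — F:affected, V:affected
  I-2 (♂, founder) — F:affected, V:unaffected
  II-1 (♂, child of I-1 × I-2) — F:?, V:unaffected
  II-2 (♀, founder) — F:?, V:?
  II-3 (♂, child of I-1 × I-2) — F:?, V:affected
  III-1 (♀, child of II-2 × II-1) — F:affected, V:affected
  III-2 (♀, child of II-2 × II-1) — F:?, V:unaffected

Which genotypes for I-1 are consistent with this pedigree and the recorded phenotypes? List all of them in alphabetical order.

F/I-1 aff ·: Ff|FF
F/I-2 aff ·: Ff|FF
F/II-1 ? I-1×I-2: ff|Ff|FF
F/II-2 ? ·: ff|Ff|FF
F/II-3 ? I-1×I-2: ff|Ff|FF
F/III-1 aff II-2×II-1: Ff|FF
F/III-2 ? II-2×II-1: ff|Ff|FF
⇒ F over [I-1,I-2,II-1,II-2,II-3,III-1,III-2]: 141 consistent
V/I-1 aff ·: Vv
V/I-2 un ·: vv
V/II-1 un I-1×I-2: vv
V/II-2 ? ·: Vv
V/II-3 aff I-1×I-2: Vv
V/III-1 aff II-2×II-1: Vv
V/III-2 un II-2×II-1: vv
⇒ V over [I-1,I-2,II-1,II-2,II-3,III-1,III-2]: 1 consistent

I-1 ∈ {FF Vv, Ff Vv}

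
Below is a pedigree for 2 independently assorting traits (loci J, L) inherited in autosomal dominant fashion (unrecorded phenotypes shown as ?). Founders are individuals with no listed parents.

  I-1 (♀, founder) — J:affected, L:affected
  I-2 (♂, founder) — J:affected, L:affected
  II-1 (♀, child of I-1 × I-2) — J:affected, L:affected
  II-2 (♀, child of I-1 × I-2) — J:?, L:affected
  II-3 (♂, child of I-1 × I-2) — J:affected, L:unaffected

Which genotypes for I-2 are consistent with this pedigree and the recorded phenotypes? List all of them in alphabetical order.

I-2 ∈ {JJ Ll, Jj Ll}

J/I-1 aff ·: Jj|JJ
J/I-2 aff ·: Jj|JJ
J/II-1 aff I-1×I-2: Jj|JJ
J/II-2 ? I-1×I-2: jj|Jj|JJ
J/II-3 aff I-1×I-2: Jj|JJ
⇒ J over [I-1,I-2,II-1,II-2,II-3]: 29 consistent
L/I-1 aff ·: Ll
L/I-2 aff ·: Ll
L/II-1 aff I-1×I-2: Ll|LL
L/II-2 aff I-1×I-2: Ll|LL
L/II-3 un I-1×I-2: ll
⇒ L over [I-1,I-2,II-1,II-2,II-3]: 4 consistent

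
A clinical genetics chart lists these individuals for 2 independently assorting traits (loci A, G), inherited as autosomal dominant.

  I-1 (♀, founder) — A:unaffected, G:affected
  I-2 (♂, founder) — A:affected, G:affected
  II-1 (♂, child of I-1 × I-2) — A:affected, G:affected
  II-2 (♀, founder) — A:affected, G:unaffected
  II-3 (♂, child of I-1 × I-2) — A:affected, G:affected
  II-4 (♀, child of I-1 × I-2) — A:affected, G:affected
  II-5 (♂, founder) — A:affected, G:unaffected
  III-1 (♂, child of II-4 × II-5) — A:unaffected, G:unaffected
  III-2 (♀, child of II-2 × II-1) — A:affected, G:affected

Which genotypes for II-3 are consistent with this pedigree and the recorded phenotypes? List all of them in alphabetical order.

A/I-1 un ·: aa
A/I-2 aff ·: Aa|AA
A/II-1 aff I-1×I-2: Aa
A/II-2 aff ·: Aa|AA
A/II-3 aff I-1×I-2: Aa
A/II-4 aff I-1×I-2: Aa
A/II-5 aff ·: Aa
A/III-1 un II-4×II-5: aa
A/III-2 aff II-2×II-1: Aa|AA
⇒ A over [I-1,I-2,II-1,II-2,II-3,II-4,II-5,III-1,III-2]: 8 consistent
G/I-1 aff ·: Gg|GG
G/I-2 aff ·: Gg|GG
G/II-1 aff I-1×I-2: Gg|GG
G/II-2 un ·: gg
G/II-3 aff I-1×I-2: Gg|GG
G/II-4 aff I-1×I-2: Gg
G/II-5 un ·: gg
G/III-1 un II-4×II-5: gg
G/III-2 aff II-2×II-1: Gg
⇒ G over [I-1,I-2,II-1,II-2,II-3,II-4,II-5,III-1,III-2]: 12 consistent

II-3 ∈ {Aa GG, Aa Gg}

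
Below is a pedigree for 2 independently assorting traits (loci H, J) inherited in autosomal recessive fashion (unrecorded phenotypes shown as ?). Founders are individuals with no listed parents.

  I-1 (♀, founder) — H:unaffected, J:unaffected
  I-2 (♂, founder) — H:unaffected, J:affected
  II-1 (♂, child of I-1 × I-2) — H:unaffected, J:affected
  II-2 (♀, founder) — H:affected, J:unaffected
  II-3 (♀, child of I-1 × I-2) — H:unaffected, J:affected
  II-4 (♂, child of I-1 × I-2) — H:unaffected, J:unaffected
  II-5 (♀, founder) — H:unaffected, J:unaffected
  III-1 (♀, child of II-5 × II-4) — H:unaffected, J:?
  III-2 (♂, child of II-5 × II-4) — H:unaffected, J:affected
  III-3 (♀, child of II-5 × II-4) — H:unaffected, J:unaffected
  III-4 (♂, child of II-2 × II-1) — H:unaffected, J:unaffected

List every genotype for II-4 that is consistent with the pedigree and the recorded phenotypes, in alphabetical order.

H/I-1 un ·: HH|Hh
H/I-2 un ·: HH|Hh
H/II-1 un I-1×I-2: HH|Hh
H/II-2 aff ·: hh
H/II-3 un I-1×I-2: HH|Hh
H/II-4 un I-1×I-2: HH|Hh
H/II-5 un ·: HH|Hh
H/III-1 un II-5×II-4: HH|Hh
H/III-2 un II-5×II-4: HH|Hh
H/III-3 un II-5×II-4: HH|Hh
H/III-4 un II-2×II-1: Hh
⇒ H over [I-1,I-2,II-1,II-2,II-3,II-4,II-5,III-1,III-2,III-3,III-4]: 309 consistent
J/I-1 un ·: Jj
J/I-2 aff ·: jj
J/II-1 aff I-1×I-2: jj
J/II-2 un ·: JJ|Jj
J/II-3 aff I-1×I-2: jj
J/II-4 un I-1×I-2: Jj
J/II-5 un ·: Jj
J/III-1 ? II-5×II-4: JJ|Jj|jj
J/III-2 aff II-5×II-4: jj
J/III-3 un II-5×II-4: JJ|Jj
J/III-4 un II-2×II-1: Jj
⇒ J over [I-1,I-2,II-1,II-2,II-3,II-4,II-5,III-1,III-2,III-3,III-4]: 12 consistent

II-4 ∈ {HH Jj, Hh Jj}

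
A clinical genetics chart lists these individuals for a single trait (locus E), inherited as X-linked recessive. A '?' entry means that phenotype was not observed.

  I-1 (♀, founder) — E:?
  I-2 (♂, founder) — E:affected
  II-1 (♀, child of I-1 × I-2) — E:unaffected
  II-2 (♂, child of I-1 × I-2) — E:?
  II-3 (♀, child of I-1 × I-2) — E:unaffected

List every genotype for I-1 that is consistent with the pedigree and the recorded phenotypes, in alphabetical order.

E/I-1 ? ·: X^EX^E|X^EX^e
E/I-2 aff ·: X^eY
E/II-1 un I-1×I-2: X^EX^e
E/II-2 ? I-1×I-2: X^EY|X^eY
E/II-3 un I-1×I-2: X^EX^e
⇒ E over [I-1,I-2,II-1,II-2,II-3]: 3 consistent

I-1 ∈ {X^EX^E, X^EX^e}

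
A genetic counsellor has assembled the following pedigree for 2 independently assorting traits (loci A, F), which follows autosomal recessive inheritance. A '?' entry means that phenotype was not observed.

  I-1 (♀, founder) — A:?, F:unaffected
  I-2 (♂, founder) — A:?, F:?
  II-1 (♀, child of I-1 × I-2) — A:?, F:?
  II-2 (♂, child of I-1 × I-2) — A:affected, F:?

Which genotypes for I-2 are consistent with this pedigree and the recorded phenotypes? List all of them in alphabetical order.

A/I-1 ? ·: Aa|aa
A/I-2 ? ·: Aa|aa
A/II-1 ? I-1×I-2: AA|Aa|aa
A/II-2 aff I-1×I-2: aa
⇒ A over [I-1,I-2,II-1,II-2]: 8 consistent
F/I-1 un ·: FF|Ff
F/I-2 ? ·: FF|Ff|ff
F/II-1 ? I-1×I-2: FF|Ff|ff
F/II-2 ? I-1×I-2: FF|Ff|ff
⇒ F over [I-1,I-2,II-1,II-2]: 23 consistent

I-2 ∈ {Aa FF, Aa Ff, Aa ff, aa FF, aa Ff, aa ff}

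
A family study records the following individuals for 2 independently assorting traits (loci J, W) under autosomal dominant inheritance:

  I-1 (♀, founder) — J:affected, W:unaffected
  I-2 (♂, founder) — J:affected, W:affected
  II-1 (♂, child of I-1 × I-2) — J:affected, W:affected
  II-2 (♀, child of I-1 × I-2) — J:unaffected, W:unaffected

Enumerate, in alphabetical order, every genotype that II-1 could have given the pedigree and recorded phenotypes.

II-1 ∈ {JJ Ww, Jj Ww}

J/I-1 aff ·: Jj
J/I-2 aff ·: Jj
J/II-1 aff I-1×I-2: Jj|JJ
J/II-2 un I-1×I-2: jj
⇒ J over [I-1,I-2,II-1,II-2]: 2 consistent
W/I-1 un ·: ww
W/I-2 aff ·: Ww
W/II-1 aff I-1×I-2: Ww
W/II-2 un I-1×I-2: ww
⇒ W over [I-1,I-2,II-1,II-2]: 1 consistent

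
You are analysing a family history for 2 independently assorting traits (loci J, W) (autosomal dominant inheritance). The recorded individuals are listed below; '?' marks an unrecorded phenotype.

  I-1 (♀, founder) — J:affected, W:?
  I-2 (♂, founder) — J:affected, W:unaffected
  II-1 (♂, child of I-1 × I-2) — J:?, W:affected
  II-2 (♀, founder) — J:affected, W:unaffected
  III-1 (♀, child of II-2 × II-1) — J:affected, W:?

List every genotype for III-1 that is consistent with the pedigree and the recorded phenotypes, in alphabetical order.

III-1 ∈ {JJ Ww, JJ ww, Jj Ww, Jj ww}

J/I-1 aff ·: Jj|JJ
J/I-2 aff ·: Jj|JJ
J/II-1 ? I-1×I-2: jj|Jj|JJ
J/II-2 aff ·: Jj|JJ
J/III-1 aff II-2×II-1: Jj|JJ
⇒ J over [I-1,I-2,II-1,II-2,III-1]: 26 consistent
W/I-1 ? ·: Ww|WW
W/I-2 un ·: ww
W/II-1 aff I-1×I-2: Ww
W/II-2 un ·: ww
W/III-1 ? II-2×II-1: ww|Ww
⇒ W over [I-1,I-2,II-1,II-2,III-1]: 4 consistent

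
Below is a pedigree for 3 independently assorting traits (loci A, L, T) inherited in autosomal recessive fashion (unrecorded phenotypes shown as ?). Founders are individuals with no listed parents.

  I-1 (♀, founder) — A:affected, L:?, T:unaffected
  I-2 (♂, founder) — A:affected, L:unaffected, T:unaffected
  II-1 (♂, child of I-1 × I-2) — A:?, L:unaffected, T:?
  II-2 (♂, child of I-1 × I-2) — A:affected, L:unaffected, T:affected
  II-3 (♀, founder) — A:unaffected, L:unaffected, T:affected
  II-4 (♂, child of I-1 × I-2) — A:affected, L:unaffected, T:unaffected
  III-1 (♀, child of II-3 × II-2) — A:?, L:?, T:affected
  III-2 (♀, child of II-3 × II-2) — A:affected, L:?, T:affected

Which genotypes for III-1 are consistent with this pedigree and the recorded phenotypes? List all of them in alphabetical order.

A/I-1 aff ·: aa
A/I-2 aff ·: aa
A/II-1 ? I-1×I-2: aa
A/II-2 aff I-1×I-2: aa
A/II-3 un ·: Aa
A/II-4 aff I-1×I-2: aa
A/III-1 ? II-3×II-2: Aa|aa
A/III-2 aff II-3×II-2: aa
⇒ A over [I-1,I-2,II-1,II-2,II-3,II-4,III-1,III-2]: 2 consistent
L/I-1 ? ·: LL|Ll|ll
L/I-2 un ·: LL|Ll
L/II-1 un I-1×I-2: LL|Ll
L/II-2 un I-1×I-2: LL|Ll
L/II-3 un ·: LL|Ll
L/II-4 un I-1×I-2: LL|Ll
L/III-1 ? II-3×II-2: LL|Ll|ll
L/III-2 ? II-3×II-2: LL|Ll|ll
⇒ L over [I-1,I-2,II-1,II-2,II-3,II-4,III-1,III-2]: 247 consistent
T/I-1 un ·: Tt
T/I-2 un ·: Tt
T/II-1 ? I-1×I-2: TT|Tt|tt
T/II-2 aff I-1×I-2: tt
T/II-3 aff ·: tt
T/II-4 un I-1×I-2: TT|Tt
T/III-1 aff II-3×II-2: tt
T/III-2 aff II-3×II-2: tt
⇒ T over [I-1,I-2,II-1,II-2,II-3,II-4,III-1,III-2]: 6 consistent

III-1 ∈ {Aa LL tt, Aa Ll tt, Aa ll tt, aa LL tt, aa Ll tt, aa ll tt}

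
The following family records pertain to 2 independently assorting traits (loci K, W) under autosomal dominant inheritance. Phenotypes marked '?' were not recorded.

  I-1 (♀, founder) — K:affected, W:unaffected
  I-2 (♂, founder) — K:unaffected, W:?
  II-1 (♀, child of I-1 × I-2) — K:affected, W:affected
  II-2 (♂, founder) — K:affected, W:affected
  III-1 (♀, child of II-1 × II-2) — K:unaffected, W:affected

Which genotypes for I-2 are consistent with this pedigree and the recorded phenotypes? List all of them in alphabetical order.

I-2 ∈ {kk WW, kk Ww}

K/I-1 aff ·: Kk|KK
K/I-2 un ·: kk
K/II-1 aff I-1×I-2: Kk
K/II-2 aff ·: Kk
K/III-1 un II-1×II-2: kk
⇒ K over [I-1,I-2,II-1,II-2,III-1]: 2 consistent
W/I-1 un ·: ww
W/I-2 ? ·: Ww|WW
W/II-1 aff I-1×I-2: Ww
W/II-2 aff ·: Ww|WW
W/III-1 aff II-1×II-2: Ww|WW
⇒ W over [I-1,I-2,II-1,II-2,III-1]: 8 consistent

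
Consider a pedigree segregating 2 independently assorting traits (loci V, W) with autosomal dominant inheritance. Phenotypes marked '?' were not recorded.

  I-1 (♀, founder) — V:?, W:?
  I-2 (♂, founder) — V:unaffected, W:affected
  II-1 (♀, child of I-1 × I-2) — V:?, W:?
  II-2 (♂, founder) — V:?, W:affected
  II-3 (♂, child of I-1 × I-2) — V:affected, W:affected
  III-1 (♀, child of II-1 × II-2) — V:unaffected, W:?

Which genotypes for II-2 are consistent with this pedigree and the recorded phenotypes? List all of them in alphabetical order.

V/I-1 ? ·: Vv|VV
V/I-2 un ·: vv
V/II-1 ? I-1×I-2: vv|Vv
V/II-2 ? ·: vv|Vv
V/II-3 aff I-1×I-2: Vv
V/III-1 un II-1×II-2: vv
⇒ V over [I-1,I-2,II-1,II-2,II-3,III-1]: 6 consistent
W/I-1 ? ·: ww|Ww|WW
W/I-2 aff ·: Ww|WW
W/II-1 ? I-1×I-2: ww|Ww|WW
W/II-2 aff ·: Ww|WW
W/II-3 aff I-1×I-2: Ww|WW
W/III-1 ? II-1×II-2: ww|Ww|WW
⇒ W over [I-1,I-2,II-1,II-2,II-3,III-1]: 70 consistent

II-2 ∈ {Vv WW, Vv Ww, vv WW, vv Ww}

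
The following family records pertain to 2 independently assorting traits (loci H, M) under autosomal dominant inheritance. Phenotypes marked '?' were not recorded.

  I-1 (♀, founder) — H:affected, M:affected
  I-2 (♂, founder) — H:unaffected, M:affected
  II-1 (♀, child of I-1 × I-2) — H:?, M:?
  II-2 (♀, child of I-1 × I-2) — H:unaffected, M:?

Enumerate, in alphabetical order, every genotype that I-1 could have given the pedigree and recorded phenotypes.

H/I-1 aff ·: Hh
H/I-2 un ·: hh
H/II-1 ? I-1×I-2: hh|Hh
H/II-2 un I-1×I-2: hh
⇒ H over [I-1,I-2,II-1,II-2]: 2 consistent
M/I-1 aff ·: Mm|MM
M/I-2 aff ·: Mm|MM
M/II-1 ? I-1×I-2: mm|Mm|MM
M/II-2 ? I-1×I-2: mm|Mm|MM
⇒ M over [I-1,I-2,II-1,II-2]: 18 consistent

I-1 ∈ {Hh MM, Hh Mm}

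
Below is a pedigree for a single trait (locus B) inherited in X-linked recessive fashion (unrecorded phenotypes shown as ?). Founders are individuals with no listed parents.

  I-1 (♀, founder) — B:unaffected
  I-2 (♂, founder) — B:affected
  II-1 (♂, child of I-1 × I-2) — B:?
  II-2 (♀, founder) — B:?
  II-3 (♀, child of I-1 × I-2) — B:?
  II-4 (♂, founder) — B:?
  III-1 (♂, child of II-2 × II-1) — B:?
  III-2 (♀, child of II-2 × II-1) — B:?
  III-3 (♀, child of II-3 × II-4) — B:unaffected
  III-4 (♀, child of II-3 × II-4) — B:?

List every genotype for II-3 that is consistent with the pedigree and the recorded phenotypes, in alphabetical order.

II-3 ∈ {X^BX^b, X^bX^b}

B/I-1 un ·: X^BX^B|X^BX^b
B/I-2 aff ·: X^bY
B/II-1 ? I-1×I-2: X^BY|X^bY
B/II-2 ? ·: X^BX^B|X^BX^b|X^bX^b
B/II-3 ? I-1×I-2: X^BX^b|X^bX^b
B/II-4 ? ·: X^BY|X^bY
B/III-1 ? II-2×II-1: X^BY|X^bY
B/III-2 ? II-2×II-1: X^BX^B|X^BX^b|X^bX^b
B/III-3 un II-3×II-4: X^BX^B|X^BX^b
B/III-4 ? II-3×II-4: X^BX^B|X^BX^b|X^bX^b
⇒ B over [I-1,I-2,II-1,II-2,II-3,II-4,III-1,III-2,III-3,III-4]: 120 consistent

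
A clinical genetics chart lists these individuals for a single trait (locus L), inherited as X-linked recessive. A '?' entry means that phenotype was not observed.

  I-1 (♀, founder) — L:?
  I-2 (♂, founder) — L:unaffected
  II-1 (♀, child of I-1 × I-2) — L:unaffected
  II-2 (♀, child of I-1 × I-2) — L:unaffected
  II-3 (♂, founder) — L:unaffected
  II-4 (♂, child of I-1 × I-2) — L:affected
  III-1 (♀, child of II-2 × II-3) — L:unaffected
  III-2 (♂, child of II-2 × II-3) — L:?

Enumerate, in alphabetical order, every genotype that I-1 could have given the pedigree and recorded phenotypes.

L/I-1 ? ·: X^LX^l|X^lX^l
L/I-2 un ·: X^LY
L/II-1 un I-1×I-2: X^LX^L|X^LX^l
L/II-2 un I-1×I-2: X^LX^L|X^LX^l
L/II-3 un ·: X^LY
L/II-4 aff I-1×I-2: X^lY
L/III-1 un II-2×II-3: X^LX^L|X^LX^l
L/III-2 ? II-2×II-3: X^LY|X^lY
⇒ L over [I-1,I-2,II-1,II-2,II-3,II-4,III-1,III-2]: 14 consistent

I-1 ∈ {X^LX^l, X^lX^l}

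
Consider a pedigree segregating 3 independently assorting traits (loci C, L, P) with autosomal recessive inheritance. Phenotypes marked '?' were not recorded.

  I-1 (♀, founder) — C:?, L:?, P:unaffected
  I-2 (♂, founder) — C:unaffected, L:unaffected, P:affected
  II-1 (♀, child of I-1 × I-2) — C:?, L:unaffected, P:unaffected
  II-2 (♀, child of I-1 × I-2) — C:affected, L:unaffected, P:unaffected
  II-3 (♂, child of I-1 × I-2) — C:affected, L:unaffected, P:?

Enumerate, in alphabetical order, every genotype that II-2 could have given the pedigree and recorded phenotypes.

II-2 ∈ {cc LL Pp, cc Ll Pp}

C/I-1 ? ·: Cc|cc
C/I-2 un ·: Cc
C/II-1 ? I-1×I-2: CC|Cc|cc
C/II-2 aff I-1×I-2: cc
C/II-3 aff I-1×I-2: cc
⇒ C over [I-1,I-2,II-1,II-2,II-3]: 5 consistent
L/I-1 ? ·: LL|Ll|ll
L/I-2 un ·: LL|Ll
L/II-1 un I-1×I-2: LL|Ll
L/II-2 un I-1×I-2: LL|Ll
L/II-3 un I-1×I-2: LL|Ll
⇒ L over [I-1,I-2,II-1,II-2,II-3]: 27 consistent
P/I-1 un ·: PP|Pp
P/I-2 aff ·: pp
P/II-1 un I-1×I-2: Pp
P/II-2 un I-1×I-2: Pp
P/II-3 ? I-1×I-2: Pp|pp
⇒ P over [I-1,I-2,II-1,II-2,II-3]: 3 consistent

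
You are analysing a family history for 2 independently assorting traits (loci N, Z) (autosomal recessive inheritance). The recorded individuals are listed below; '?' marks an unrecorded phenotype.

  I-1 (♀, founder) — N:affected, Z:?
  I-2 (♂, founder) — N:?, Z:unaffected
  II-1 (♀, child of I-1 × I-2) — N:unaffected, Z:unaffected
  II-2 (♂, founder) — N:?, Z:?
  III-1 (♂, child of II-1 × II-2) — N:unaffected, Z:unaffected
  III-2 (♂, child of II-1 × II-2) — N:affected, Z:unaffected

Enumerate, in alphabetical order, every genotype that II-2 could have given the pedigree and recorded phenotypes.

II-2 ∈ {Nn ZZ, Nn Zz, Nn zz, nn ZZ, nn Zz, nn zz}

N/I-1 aff ·: nn
N/I-2 ? ·: NN|Nn
N/II-1 un I-1×I-2: Nn
N/II-2 ? ·: Nn|nn
N/III-1 un II-1×II-2: NN|Nn
N/III-2 aff II-1×II-2: nn
⇒ N over [I-1,I-2,II-1,II-2,III-1,III-2]: 6 consistent
Z/I-1 ? ·: ZZ|Zz|zz
Z/I-2 un ·: ZZ|Zz
Z/II-1 un I-1×I-2: ZZ|Zz
Z/II-2 ? ·: ZZ|Zz|zz
Z/III-1 un II-1×II-2: ZZ|Zz
Z/III-2 un II-1×II-2: ZZ|Zz
⇒ Z over [I-1,I-2,II-1,II-2,III-1,III-2]: 69 consistent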